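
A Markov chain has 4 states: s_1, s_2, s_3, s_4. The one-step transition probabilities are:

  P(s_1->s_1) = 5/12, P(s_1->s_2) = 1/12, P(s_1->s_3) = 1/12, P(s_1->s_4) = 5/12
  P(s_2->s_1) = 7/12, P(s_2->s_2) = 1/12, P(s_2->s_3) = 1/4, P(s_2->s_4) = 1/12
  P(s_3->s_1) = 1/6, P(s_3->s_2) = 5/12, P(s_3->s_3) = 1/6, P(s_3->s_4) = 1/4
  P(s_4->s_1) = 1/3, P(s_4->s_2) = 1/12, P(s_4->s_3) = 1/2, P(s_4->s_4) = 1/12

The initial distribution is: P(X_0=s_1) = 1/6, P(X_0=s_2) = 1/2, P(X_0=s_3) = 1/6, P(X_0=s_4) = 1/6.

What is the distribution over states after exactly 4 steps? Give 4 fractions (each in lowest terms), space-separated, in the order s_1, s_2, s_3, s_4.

Answer: 22481/62208 283/1728 14129/62208 7705/31104

Derivation:
Propagating the distribution step by step (d_{t+1} = d_t * P):
d_0 = (s_1=1/6, s_2=1/2, s_3=1/6, s_4=1/6)
  d_1[s_1] = 1/6*5/12 + 1/2*7/12 + 1/6*1/6 + 1/6*1/3 = 4/9
  d_1[s_2] = 1/6*1/12 + 1/2*1/12 + 1/6*5/12 + 1/6*1/12 = 5/36
  d_1[s_3] = 1/6*1/12 + 1/2*1/4 + 1/6*1/6 + 1/6*1/2 = 1/4
  d_1[s_4] = 1/6*5/12 + 1/2*1/12 + 1/6*1/4 + 1/6*1/12 = 1/6
d_1 = (s_1=4/9, s_2=5/36, s_3=1/4, s_4=1/6)
  d_2[s_1] = 4/9*5/12 + 5/36*7/12 + 1/4*1/6 + 1/6*1/3 = 157/432
  d_2[s_2] = 4/9*1/12 + 5/36*1/12 + 1/4*5/12 + 1/6*1/12 = 1/6
  d_2[s_3] = 4/9*1/12 + 5/36*1/4 + 1/4*1/6 + 1/6*1/2 = 85/432
  d_2[s_4] = 4/9*5/12 + 5/36*1/12 + 1/4*1/4 + 1/6*1/12 = 59/216
d_2 = (s_1=157/432, s_2=1/6, s_3=85/432, s_4=59/216)
  d_3[s_1] = 157/432*5/12 + 1/6*7/12 + 85/432*1/6 + 59/216*1/3 = 1931/5184
  d_3[s_2] = 157/432*1/12 + 1/6*1/12 + 85/432*5/12 + 59/216*1/12 = 193/1296
  d_3[s_3] = 157/432*1/12 + 1/6*1/4 + 85/432*1/6 + 59/216*1/2 = 139/576
  d_3[s_4] = 157/432*5/12 + 1/6*1/12 + 85/432*1/4 + 59/216*1/12 = 205/864
d_3 = (s_1=1931/5184, s_2=193/1296, s_3=139/576, s_4=205/864)
  d_4[s_1] = 1931/5184*5/12 + 193/1296*7/12 + 139/576*1/6 + 205/864*1/3 = 22481/62208
  d_4[s_2] = 1931/5184*1/12 + 193/1296*1/12 + 139/576*5/12 + 205/864*1/12 = 283/1728
  d_4[s_3] = 1931/5184*1/12 + 193/1296*1/4 + 139/576*1/6 + 205/864*1/2 = 14129/62208
  d_4[s_4] = 1931/5184*5/12 + 193/1296*1/12 + 139/576*1/4 + 205/864*1/12 = 7705/31104
d_4 = (s_1=22481/62208, s_2=283/1728, s_3=14129/62208, s_4=7705/31104)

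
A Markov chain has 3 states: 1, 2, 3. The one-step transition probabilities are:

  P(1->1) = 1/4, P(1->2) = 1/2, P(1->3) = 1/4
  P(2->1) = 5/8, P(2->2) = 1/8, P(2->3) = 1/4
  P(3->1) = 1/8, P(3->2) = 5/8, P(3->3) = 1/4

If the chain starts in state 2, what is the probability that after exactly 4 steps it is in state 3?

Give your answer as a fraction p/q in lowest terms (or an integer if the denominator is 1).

Answer: 1/4

Derivation:
Computing P^4 by repeated multiplication:
P^1 =
  1: [1/4, 1/2, 1/4]
  2: [5/8, 1/8, 1/4]
  3: [1/8, 5/8, 1/4]
P^2 =
  1: [13/32, 11/32, 1/4]
  2: [17/64, 31/64, 1/4]
  3: [29/64, 19/64, 1/4]
P^3 =
  1: [89/256, 103/256, 1/4]
  2: [205/512, 179/512, 1/4]
  3: [169/512, 215/512, 1/4]
P^4 =
  1: [757/2048, 779/2048, 1/4]
  2: [1433/4096, 1639/4096, 1/4]
  3: [1541/4096, 1531/4096, 1/4]

(P^4)[2 -> 3] = 1/4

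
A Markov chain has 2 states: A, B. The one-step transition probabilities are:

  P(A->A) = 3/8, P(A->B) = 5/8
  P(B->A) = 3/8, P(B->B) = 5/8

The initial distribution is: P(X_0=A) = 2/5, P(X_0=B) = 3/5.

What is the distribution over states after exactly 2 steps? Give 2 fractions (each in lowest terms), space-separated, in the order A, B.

Propagating the distribution step by step (d_{t+1} = d_t * P):
d_0 = (A=2/5, B=3/5)
  d_1[A] = 2/5*3/8 + 3/5*3/8 = 3/8
  d_1[B] = 2/5*5/8 + 3/5*5/8 = 5/8
d_1 = (A=3/8, B=5/8)
  d_2[A] = 3/8*3/8 + 5/8*3/8 = 3/8
  d_2[B] = 3/8*5/8 + 5/8*5/8 = 5/8
d_2 = (A=3/8, B=5/8)

Answer: 3/8 5/8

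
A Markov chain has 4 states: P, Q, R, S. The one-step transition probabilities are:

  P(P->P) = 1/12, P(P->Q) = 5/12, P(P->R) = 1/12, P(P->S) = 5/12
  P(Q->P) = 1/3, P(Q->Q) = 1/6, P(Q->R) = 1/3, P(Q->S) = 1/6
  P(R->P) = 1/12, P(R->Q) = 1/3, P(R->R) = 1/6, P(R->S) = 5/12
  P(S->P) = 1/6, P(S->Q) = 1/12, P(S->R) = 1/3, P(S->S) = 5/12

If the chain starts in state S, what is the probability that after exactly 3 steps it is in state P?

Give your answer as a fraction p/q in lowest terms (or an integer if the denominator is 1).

Computing P^3 by repeated multiplication:
P^1 =
  P: [1/12, 5/12, 1/12, 5/12]
  Q: [1/3, 1/6, 1/3, 1/6]
  R: [1/12, 1/3, 1/6, 5/12]
  S: [1/6, 1/12, 1/3, 5/12]
P^2 =
  P: [2/9, 1/6, 43/144, 5/16]
  Q: [5/36, 7/24, 7/36, 3/8]
  R: [29/144, 13/72, 41/144, 1/3]
  S: [5/36, 11/48, 17/72, 19/48]
P^3 =
  P: [29/192, 425/1728, 197/864, 3/8]
  Q: [3/16, 175/864, 115/432, 11/32]
  R: [5/32, 409/1728, 407/1728, 107/288]
  S: [25/144, 359/1728, 7/27, 23/64]

(P^3)[S -> P] = 25/144

Answer: 25/144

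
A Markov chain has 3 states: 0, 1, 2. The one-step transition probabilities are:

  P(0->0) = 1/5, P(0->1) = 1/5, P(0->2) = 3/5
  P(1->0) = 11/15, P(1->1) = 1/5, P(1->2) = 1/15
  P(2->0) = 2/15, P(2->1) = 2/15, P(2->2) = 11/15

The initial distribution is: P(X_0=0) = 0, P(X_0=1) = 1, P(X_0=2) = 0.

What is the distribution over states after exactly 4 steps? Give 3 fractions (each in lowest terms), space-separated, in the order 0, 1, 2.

Answer: 12722/50625 914/5625 29677/50625

Derivation:
Propagating the distribution step by step (d_{t+1} = d_t * P):
d_0 = (0=0, 1=1, 2=0)
  d_1[0] = 0*1/5 + 1*11/15 + 0*2/15 = 11/15
  d_1[1] = 0*1/5 + 1*1/5 + 0*2/15 = 1/5
  d_1[2] = 0*3/5 + 1*1/15 + 0*11/15 = 1/15
d_1 = (0=11/15, 1=1/5, 2=1/15)
  d_2[0] = 11/15*1/5 + 1/5*11/15 + 1/15*2/15 = 68/225
  d_2[1] = 11/15*1/5 + 1/5*1/5 + 1/15*2/15 = 44/225
  d_2[2] = 11/15*3/5 + 1/5*1/15 + 1/15*11/15 = 113/225
d_2 = (0=68/225, 1=44/225, 2=113/225)
  d_3[0] = 68/225*1/5 + 44/225*11/15 + 113/225*2/15 = 914/3375
  d_3[1] = 68/225*1/5 + 44/225*1/5 + 113/225*2/15 = 562/3375
  d_3[2] = 68/225*3/5 + 44/225*1/15 + 113/225*11/15 = 211/375
d_3 = (0=914/3375, 1=562/3375, 2=211/375)
  d_4[0] = 914/3375*1/5 + 562/3375*11/15 + 211/375*2/15 = 12722/50625
  d_4[1] = 914/3375*1/5 + 562/3375*1/5 + 211/375*2/15 = 914/5625
  d_4[2] = 914/3375*3/5 + 562/3375*1/15 + 211/375*11/15 = 29677/50625
d_4 = (0=12722/50625, 1=914/5625, 2=29677/50625)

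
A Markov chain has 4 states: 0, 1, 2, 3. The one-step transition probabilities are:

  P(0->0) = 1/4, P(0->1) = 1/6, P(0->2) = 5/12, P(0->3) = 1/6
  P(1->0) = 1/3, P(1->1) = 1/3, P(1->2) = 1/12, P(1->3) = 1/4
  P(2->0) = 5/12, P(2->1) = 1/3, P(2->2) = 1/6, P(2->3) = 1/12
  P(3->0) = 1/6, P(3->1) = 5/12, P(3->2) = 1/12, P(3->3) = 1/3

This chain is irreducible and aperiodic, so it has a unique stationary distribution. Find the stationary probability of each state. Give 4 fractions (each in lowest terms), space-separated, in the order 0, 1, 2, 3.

The stationary distribution satisfies pi = pi * P, i.e.:
  pi_0 = 1/4*pi_0 + 1/3*pi_1 + 5/12*pi_2 + 1/6*pi_3
  pi_1 = 1/6*pi_0 + 1/3*pi_1 + 1/3*pi_2 + 5/12*pi_3
  pi_2 = 5/12*pi_0 + 1/12*pi_1 + 1/6*pi_2 + 1/12*pi_3
  pi_3 = 1/6*pi_0 + 1/4*pi_1 + 1/12*pi_2 + 1/3*pi_3
with normalization: pi_0 + pi_1 + pi_2 + pi_3 = 1.

Using the first 3 balance equations plus normalization, the linear system A*pi = b is:
  [-3/4, 1/3, 5/12, 1/6] . pi = 0
  [1/6, -2/3, 1/3, 5/12] . pi = 0
  [5/12, 1/12, -5/6, 1/12] . pi = 0
  [1, 1, 1, 1] . pi = 1

Solving yields:
  pi_0 = 433/1491
  pi_1 = 451/1491
  pi_2 = 293/1491
  pi_3 = 314/1491

Verification (pi * P):
  433/1491*1/4 + 451/1491*1/3 + 293/1491*5/12 + 314/1491*1/6 = 433/1491 = pi_0  (ok)
  433/1491*1/6 + 451/1491*1/3 + 293/1491*1/3 + 314/1491*5/12 = 451/1491 = pi_1  (ok)
  433/1491*5/12 + 451/1491*1/12 + 293/1491*1/6 + 314/1491*1/12 = 293/1491 = pi_2  (ok)
  433/1491*1/6 + 451/1491*1/4 + 293/1491*1/12 + 314/1491*1/3 = 314/1491 = pi_3  (ok)

Answer: 433/1491 451/1491 293/1491 314/1491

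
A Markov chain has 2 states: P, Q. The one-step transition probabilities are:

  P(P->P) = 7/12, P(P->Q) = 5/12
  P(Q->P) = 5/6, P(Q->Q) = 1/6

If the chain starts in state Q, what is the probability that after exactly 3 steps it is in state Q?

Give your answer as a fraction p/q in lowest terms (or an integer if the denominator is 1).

Answer: 31/96

Derivation:
Computing P^3 by repeated multiplication:
P^1 =
  P: [7/12, 5/12]
  Q: [5/6, 1/6]
P^2 =
  P: [11/16, 5/16]
  Q: [5/8, 3/8]
P^3 =
  P: [127/192, 65/192]
  Q: [65/96, 31/96]

(P^3)[Q -> Q] = 31/96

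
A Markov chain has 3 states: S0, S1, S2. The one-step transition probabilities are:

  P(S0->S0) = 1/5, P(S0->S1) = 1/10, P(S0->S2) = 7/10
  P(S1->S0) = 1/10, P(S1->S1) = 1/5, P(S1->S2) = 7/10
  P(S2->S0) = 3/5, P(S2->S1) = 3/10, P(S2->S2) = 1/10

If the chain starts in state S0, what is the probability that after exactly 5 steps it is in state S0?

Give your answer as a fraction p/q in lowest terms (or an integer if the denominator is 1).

Answer: 32987/100000

Derivation:
Computing P^5 by repeated multiplication:
P^1 =
  S0: [1/5, 1/10, 7/10]
  S1: [1/10, 1/5, 7/10]
  S2: [3/5, 3/10, 1/10]
P^2 =
  S0: [47/100, 1/4, 7/25]
  S1: [23/50, 13/50, 7/25]
  S2: [21/100, 3/20, 16/25]
P^3 =
  S0: [287/1000, 181/1000, 133/250]
  S1: [143/500, 91/500, 133/250]
  S2: [441/1000, 243/1000, 79/250]
P^4 =
  S0: [3947/10000, 449/2000, 238/625]
  S1: [1973/5000, 1123/5000, 238/625]
  S2: [3021/10000, 3/16, 319/625]
P^5 =
  S0: [32987/100000, 19861/100000, 2947/6250]
  S1: [16493/50000, 9931/50000, 2947/6250]
  S2: [38541/100000, 22083/100000, 2461/6250]

(P^5)[S0 -> S0] = 32987/100000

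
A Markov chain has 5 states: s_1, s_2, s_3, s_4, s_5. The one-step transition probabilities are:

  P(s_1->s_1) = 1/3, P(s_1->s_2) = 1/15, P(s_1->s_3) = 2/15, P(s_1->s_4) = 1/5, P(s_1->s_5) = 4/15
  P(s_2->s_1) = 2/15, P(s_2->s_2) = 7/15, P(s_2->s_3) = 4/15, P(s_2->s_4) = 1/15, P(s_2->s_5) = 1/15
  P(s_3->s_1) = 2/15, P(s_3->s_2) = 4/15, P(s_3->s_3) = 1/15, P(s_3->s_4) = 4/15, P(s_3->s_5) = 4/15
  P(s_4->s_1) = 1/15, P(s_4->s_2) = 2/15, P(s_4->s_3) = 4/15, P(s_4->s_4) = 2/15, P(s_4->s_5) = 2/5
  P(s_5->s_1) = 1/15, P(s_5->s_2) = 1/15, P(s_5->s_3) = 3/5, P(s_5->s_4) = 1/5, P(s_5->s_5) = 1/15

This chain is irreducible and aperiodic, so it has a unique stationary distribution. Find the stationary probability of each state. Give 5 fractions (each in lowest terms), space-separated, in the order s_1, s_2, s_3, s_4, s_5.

Answer: 1850/13721 9008/41163 10879/41163 2424/13721 2818/13721

Derivation:
The stationary distribution satisfies pi = pi * P, i.e.:
  pi_s_1 = 1/3*pi_s_1 + 2/15*pi_s_2 + 2/15*pi_s_3 + 1/15*pi_s_4 + 1/15*pi_s_5
  pi_s_2 = 1/15*pi_s_1 + 7/15*pi_s_2 + 4/15*pi_s_3 + 2/15*pi_s_4 + 1/15*pi_s_5
  pi_s_3 = 2/15*pi_s_1 + 4/15*pi_s_2 + 1/15*pi_s_3 + 4/15*pi_s_4 + 3/5*pi_s_5
  pi_s_4 = 1/5*pi_s_1 + 1/15*pi_s_2 + 4/15*pi_s_3 + 2/15*pi_s_4 + 1/5*pi_s_5
  pi_s_5 = 4/15*pi_s_1 + 1/15*pi_s_2 + 4/15*pi_s_3 + 2/5*pi_s_4 + 1/15*pi_s_5
with normalization: pi_s_1 + pi_s_2 + pi_s_3 + pi_s_4 + pi_s_5 = 1.

Using the first 4 balance equations plus normalization, the linear system A*pi = b is:
  [-2/3, 2/15, 2/15, 1/15, 1/15] . pi = 0
  [1/15, -8/15, 4/15, 2/15, 1/15] . pi = 0
  [2/15, 4/15, -14/15, 4/15, 3/5] . pi = 0
  [1/5, 1/15, 4/15, -13/15, 1/5] . pi = 0
  [1, 1, 1, 1, 1] . pi = 1

Solving yields:
  pi_s_1 = 1850/13721
  pi_s_2 = 9008/41163
  pi_s_3 = 10879/41163
  pi_s_4 = 2424/13721
  pi_s_5 = 2818/13721

Verification (pi * P):
  1850/13721*1/3 + 9008/41163*2/15 + 10879/41163*2/15 + 2424/13721*1/15 + 2818/13721*1/15 = 1850/13721 = pi_s_1  (ok)
  1850/13721*1/15 + 9008/41163*7/15 + 10879/41163*4/15 + 2424/13721*2/15 + 2818/13721*1/15 = 9008/41163 = pi_s_2  (ok)
  1850/13721*2/15 + 9008/41163*4/15 + 10879/41163*1/15 + 2424/13721*4/15 + 2818/13721*3/5 = 10879/41163 = pi_s_3  (ok)
  1850/13721*1/5 + 9008/41163*1/15 + 10879/41163*4/15 + 2424/13721*2/15 + 2818/13721*1/5 = 2424/13721 = pi_s_4  (ok)
  1850/13721*4/15 + 9008/41163*1/15 + 10879/41163*4/15 + 2424/13721*2/5 + 2818/13721*1/15 = 2818/13721 = pi_s_5  (ok)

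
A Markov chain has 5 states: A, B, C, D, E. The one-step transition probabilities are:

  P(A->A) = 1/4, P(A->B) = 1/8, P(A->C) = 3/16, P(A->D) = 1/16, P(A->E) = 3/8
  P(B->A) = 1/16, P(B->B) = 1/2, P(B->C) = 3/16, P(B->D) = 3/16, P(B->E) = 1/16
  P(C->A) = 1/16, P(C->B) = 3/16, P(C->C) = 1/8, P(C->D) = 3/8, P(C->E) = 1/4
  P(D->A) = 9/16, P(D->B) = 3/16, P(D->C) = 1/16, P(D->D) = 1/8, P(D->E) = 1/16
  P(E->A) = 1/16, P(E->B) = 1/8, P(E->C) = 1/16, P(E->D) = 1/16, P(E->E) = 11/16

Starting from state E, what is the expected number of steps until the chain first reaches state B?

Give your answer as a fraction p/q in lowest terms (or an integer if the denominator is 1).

Let h_i = expected steps to first reach B from state i.
Boundary: h_B = 0.
First-step equations for the other states:
  h_A = 1 + 1/4*h_A + 1/8*h_B + 3/16*h_C + 1/16*h_D + 3/8*h_E
  h_C = 1 + 1/16*h_A + 3/16*h_B + 1/8*h_C + 3/8*h_D + 1/4*h_E
  h_D = 1 + 9/16*h_A + 3/16*h_B + 1/16*h_C + 1/8*h_D + 1/16*h_E
  h_E = 1 + 1/16*h_A + 1/8*h_B + 1/16*h_C + 1/16*h_D + 11/16*h_E

Substituting h_B = 0 and rearranging gives the linear system (I - Q) h = 1:
  [3/4, -3/16, -1/16, -3/8] . (h_A, h_C, h_D, h_E) = 1
  [-1/16, 7/8, -3/8, -1/4] . (h_A, h_C, h_D, h_E) = 1
  [-9/16, -1/16, 7/8, -1/16] . (h_A, h_C, h_D, h_E) = 1
  [-1/16, -1/16, -1/16, 5/16] . (h_A, h_C, h_D, h_E) = 1

Solving yields:
  h_A = 14960/2067
  h_C = 41360/6201
  h_D = 14048/2067
  h_E = 45520/6201

Starting state is E, so the expected hitting time is h_E = 45520/6201.

Answer: 45520/6201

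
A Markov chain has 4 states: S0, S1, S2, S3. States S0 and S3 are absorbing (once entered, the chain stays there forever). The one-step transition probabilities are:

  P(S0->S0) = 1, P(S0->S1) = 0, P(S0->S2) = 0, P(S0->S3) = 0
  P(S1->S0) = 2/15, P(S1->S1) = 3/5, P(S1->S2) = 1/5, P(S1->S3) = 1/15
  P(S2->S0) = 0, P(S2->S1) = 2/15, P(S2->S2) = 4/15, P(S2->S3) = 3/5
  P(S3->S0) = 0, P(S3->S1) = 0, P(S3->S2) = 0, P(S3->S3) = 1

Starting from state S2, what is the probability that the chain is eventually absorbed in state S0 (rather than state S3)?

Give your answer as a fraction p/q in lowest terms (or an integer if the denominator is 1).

Let a_i = P(absorbed in S0 | start in state i).
Boundary conditions: a_S0 = 1, a_S3 = 0.
For each transient state i, a_i = sum_j P(i->j) * a_j:
  a_S1 = 2/15*a_S0 + 3/5*a_S1 + 1/5*a_S2 + 1/15*a_S3
  a_S2 = 0*a_S0 + 2/15*a_S1 + 4/15*a_S2 + 3/5*a_S3

Substituting a_S0 = 1 and a_S3 = 0, rearrange to (I - Q) a = r where r[i] = P(i -> S0):
  [2/5, -1/5] . (a_S1, a_S2) = 2/15
  [-2/15, 11/15] . (a_S1, a_S2) = 0

Solving yields:
  a_S1 = 11/30
  a_S2 = 1/15

Starting state is S2, so the absorption probability is a_S2 = 1/15.

Answer: 1/15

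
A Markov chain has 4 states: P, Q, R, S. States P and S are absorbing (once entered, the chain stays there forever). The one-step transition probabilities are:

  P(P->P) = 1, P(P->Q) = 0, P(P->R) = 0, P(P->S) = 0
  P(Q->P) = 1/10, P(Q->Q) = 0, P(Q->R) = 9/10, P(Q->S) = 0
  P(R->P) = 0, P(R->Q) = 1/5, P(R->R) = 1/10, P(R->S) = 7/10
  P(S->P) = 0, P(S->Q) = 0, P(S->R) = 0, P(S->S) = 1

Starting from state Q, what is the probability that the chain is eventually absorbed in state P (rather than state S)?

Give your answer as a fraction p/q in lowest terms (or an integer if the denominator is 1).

Answer: 1/8

Derivation:
Let a_i = P(absorbed in P | start in state i).
Boundary conditions: a_P = 1, a_S = 0.
For each transient state i, a_i = sum_j P(i->j) * a_j:
  a_Q = 1/10*a_P + 0*a_Q + 9/10*a_R + 0*a_S
  a_R = 0*a_P + 1/5*a_Q + 1/10*a_R + 7/10*a_S

Substituting a_P = 1 and a_S = 0, rearrange to (I - Q) a = r where r[i] = P(i -> P):
  [1, -9/10] . (a_Q, a_R) = 1/10
  [-1/5, 9/10] . (a_Q, a_R) = 0

Solving yields:
  a_Q = 1/8
  a_R = 1/36

Starting state is Q, so the absorption probability is a_Q = 1/8.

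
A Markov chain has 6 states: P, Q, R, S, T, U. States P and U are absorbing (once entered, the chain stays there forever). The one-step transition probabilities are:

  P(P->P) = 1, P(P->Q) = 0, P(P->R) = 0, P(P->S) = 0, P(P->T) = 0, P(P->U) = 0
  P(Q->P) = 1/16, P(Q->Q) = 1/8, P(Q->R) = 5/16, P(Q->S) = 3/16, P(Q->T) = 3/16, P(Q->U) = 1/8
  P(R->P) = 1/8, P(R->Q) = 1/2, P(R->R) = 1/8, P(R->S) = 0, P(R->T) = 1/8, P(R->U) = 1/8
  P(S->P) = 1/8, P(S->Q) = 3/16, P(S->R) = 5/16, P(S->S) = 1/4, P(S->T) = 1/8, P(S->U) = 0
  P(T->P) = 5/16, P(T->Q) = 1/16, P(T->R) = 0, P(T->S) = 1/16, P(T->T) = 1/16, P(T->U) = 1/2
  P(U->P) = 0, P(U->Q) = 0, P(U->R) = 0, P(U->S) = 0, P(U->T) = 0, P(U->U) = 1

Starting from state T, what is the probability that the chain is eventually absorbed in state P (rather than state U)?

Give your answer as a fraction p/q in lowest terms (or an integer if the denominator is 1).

Let a_i = P(absorbed in P | start in state i).
Boundary conditions: a_P = 1, a_U = 0.
For each transient state i, a_i = sum_j P(i->j) * a_j:
  a_Q = 1/16*a_P + 1/8*a_Q + 5/16*a_R + 3/16*a_S + 3/16*a_T + 1/8*a_U
  a_R = 1/8*a_P + 1/2*a_Q + 1/8*a_R + 0*a_S + 1/8*a_T + 1/8*a_U
  a_S = 1/8*a_P + 3/16*a_Q + 5/16*a_R + 1/4*a_S + 1/8*a_T + 0*a_U
  a_T = 5/16*a_P + 1/16*a_Q + 0*a_R + 1/16*a_S + 1/16*a_T + 1/2*a_U

Substituting a_P = 1 and a_U = 0, rearrange to (I - Q) a = r where r[i] = P(i -> P):
  [7/8, -5/16, -3/16, -3/16] . (a_Q, a_R, a_S, a_T) = 1/16
  [-1/2, 7/8, 0, -1/8] . (a_Q, a_R, a_S, a_T) = 1/8
  [-3/16, -5/16, 3/4, -1/8] . (a_Q, a_R, a_S, a_T) = 1/8
  [-1/16, 0, -1/16, 15/16] . (a_Q, a_R, a_S, a_T) = 5/16

Solving yields:
  a_Q = 2449/5731
  a_R = 2543/5731
  a_S = 3006/5731
  a_T = 2274/5731

Starting state is T, so the absorption probability is a_T = 2274/5731.

Answer: 2274/5731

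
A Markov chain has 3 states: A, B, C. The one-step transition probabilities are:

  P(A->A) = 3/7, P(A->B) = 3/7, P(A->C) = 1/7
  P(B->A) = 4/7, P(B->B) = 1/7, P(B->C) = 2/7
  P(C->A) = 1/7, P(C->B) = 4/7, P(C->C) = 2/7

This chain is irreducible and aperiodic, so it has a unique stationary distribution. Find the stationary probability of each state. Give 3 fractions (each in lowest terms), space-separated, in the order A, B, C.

The stationary distribution satisfies pi = pi * P, i.e.:
  pi_A = 3/7*pi_A + 4/7*pi_B + 1/7*pi_C
  pi_B = 3/7*pi_A + 1/7*pi_B + 4/7*pi_C
  pi_C = 1/7*pi_A + 2/7*pi_B + 2/7*pi_C
with normalization: pi_A + pi_B + pi_C = 1.

Using the first 2 balance equations plus normalization, the linear system A*pi = b is:
  [-4/7, 4/7, 1/7] . pi = 0
  [3/7, -6/7, 4/7] . pi = 0
  [1, 1, 1] . pi = 1

Solving yields:
  pi_A = 22/53
  pi_B = 19/53
  pi_C = 12/53

Verification (pi * P):
  22/53*3/7 + 19/53*4/7 + 12/53*1/7 = 22/53 = pi_A  (ok)
  22/53*3/7 + 19/53*1/7 + 12/53*4/7 = 19/53 = pi_B  (ok)
  22/53*1/7 + 19/53*2/7 + 12/53*2/7 = 12/53 = pi_C  (ok)

Answer: 22/53 19/53 12/53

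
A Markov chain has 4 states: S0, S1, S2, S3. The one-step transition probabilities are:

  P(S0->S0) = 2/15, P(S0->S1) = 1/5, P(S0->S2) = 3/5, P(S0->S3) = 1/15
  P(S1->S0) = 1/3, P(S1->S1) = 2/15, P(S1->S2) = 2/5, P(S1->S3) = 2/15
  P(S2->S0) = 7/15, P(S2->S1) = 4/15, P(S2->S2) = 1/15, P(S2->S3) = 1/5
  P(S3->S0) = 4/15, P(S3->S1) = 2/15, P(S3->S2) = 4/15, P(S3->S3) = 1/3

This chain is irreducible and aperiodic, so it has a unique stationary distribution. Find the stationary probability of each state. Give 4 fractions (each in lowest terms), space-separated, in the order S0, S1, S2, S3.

Answer: 1300/4263 842/4263 1402/4263 719/4263

Derivation:
The stationary distribution satisfies pi = pi * P, i.e.:
  pi_S0 = 2/15*pi_S0 + 1/3*pi_S1 + 7/15*pi_S2 + 4/15*pi_S3
  pi_S1 = 1/5*pi_S0 + 2/15*pi_S1 + 4/15*pi_S2 + 2/15*pi_S3
  pi_S2 = 3/5*pi_S0 + 2/5*pi_S1 + 1/15*pi_S2 + 4/15*pi_S3
  pi_S3 = 1/15*pi_S0 + 2/15*pi_S1 + 1/5*pi_S2 + 1/3*pi_S3
with normalization: pi_S0 + pi_S1 + pi_S2 + pi_S3 = 1.

Using the first 3 balance equations plus normalization, the linear system A*pi = b is:
  [-13/15, 1/3, 7/15, 4/15] . pi = 0
  [1/5, -13/15, 4/15, 2/15] . pi = 0
  [3/5, 2/5, -14/15, 4/15] . pi = 0
  [1, 1, 1, 1] . pi = 1

Solving yields:
  pi_S0 = 1300/4263
  pi_S1 = 842/4263
  pi_S2 = 1402/4263
  pi_S3 = 719/4263

Verification (pi * P):
  1300/4263*2/15 + 842/4263*1/3 + 1402/4263*7/15 + 719/4263*4/15 = 1300/4263 = pi_S0  (ok)
  1300/4263*1/5 + 842/4263*2/15 + 1402/4263*4/15 + 719/4263*2/15 = 842/4263 = pi_S1  (ok)
  1300/4263*3/5 + 842/4263*2/5 + 1402/4263*1/15 + 719/4263*4/15 = 1402/4263 = pi_S2  (ok)
  1300/4263*1/15 + 842/4263*2/15 + 1402/4263*1/5 + 719/4263*1/3 = 719/4263 = pi_S3  (ok)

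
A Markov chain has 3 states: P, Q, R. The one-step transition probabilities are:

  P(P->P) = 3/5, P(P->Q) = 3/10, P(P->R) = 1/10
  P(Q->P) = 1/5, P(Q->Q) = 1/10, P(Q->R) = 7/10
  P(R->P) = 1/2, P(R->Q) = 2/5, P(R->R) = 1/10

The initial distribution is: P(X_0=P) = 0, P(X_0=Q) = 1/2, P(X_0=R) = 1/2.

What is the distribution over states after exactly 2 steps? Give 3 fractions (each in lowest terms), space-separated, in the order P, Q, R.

Answer: 23/50 29/100 1/4

Derivation:
Propagating the distribution step by step (d_{t+1} = d_t * P):
d_0 = (P=0, Q=1/2, R=1/2)
  d_1[P] = 0*3/5 + 1/2*1/5 + 1/2*1/2 = 7/20
  d_1[Q] = 0*3/10 + 1/2*1/10 + 1/2*2/5 = 1/4
  d_1[R] = 0*1/10 + 1/2*7/10 + 1/2*1/10 = 2/5
d_1 = (P=7/20, Q=1/4, R=2/5)
  d_2[P] = 7/20*3/5 + 1/4*1/5 + 2/5*1/2 = 23/50
  d_2[Q] = 7/20*3/10 + 1/4*1/10 + 2/5*2/5 = 29/100
  d_2[R] = 7/20*1/10 + 1/4*7/10 + 2/5*1/10 = 1/4
d_2 = (P=23/50, Q=29/100, R=1/4)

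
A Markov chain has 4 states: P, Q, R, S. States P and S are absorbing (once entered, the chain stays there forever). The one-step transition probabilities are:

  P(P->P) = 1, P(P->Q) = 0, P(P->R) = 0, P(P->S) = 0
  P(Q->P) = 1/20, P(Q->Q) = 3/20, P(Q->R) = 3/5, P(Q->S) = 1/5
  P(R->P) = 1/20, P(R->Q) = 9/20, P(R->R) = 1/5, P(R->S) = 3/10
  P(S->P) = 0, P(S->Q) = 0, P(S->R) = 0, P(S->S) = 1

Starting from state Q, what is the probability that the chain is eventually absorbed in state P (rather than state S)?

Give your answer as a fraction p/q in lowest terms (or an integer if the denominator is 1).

Let a_i = P(absorbed in P | start in state i).
Boundary conditions: a_P = 1, a_S = 0.
For each transient state i, a_i = sum_j P(i->j) * a_j:
  a_Q = 1/20*a_P + 3/20*a_Q + 3/5*a_R + 1/5*a_S
  a_R = 1/20*a_P + 9/20*a_Q + 1/5*a_R + 3/10*a_S

Substituting a_P = 1 and a_S = 0, rearrange to (I - Q) a = r where r[i] = P(i -> P):
  [17/20, -3/5] . (a_Q, a_R) = 1/20
  [-9/20, 4/5] . (a_Q, a_R) = 1/20

Solving yields:
  a_Q = 7/41
  a_R = 13/82

Starting state is Q, so the absorption probability is a_Q = 7/41.

Answer: 7/41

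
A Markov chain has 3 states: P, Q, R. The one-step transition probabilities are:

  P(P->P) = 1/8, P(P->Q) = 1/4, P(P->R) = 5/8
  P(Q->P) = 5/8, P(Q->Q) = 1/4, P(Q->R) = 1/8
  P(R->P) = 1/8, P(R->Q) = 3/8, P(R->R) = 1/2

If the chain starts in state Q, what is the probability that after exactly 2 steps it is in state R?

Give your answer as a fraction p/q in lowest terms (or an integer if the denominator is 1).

Computing P^2 by repeated multiplication:
P^1 =
  P: [1/8, 1/4, 5/8]
  Q: [5/8, 1/4, 1/8]
  R: [1/8, 3/8, 1/2]
P^2 =
  P: [1/4, 21/64, 27/64]
  Q: [1/4, 17/64, 31/64]
  R: [5/16, 5/16, 3/8]

(P^2)[Q -> R] = 31/64

Answer: 31/64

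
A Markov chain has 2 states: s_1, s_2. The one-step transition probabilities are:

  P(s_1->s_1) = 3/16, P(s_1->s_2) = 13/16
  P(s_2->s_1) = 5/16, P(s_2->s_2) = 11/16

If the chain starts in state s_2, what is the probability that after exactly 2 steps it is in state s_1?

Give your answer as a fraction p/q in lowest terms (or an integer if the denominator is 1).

Computing P^2 by repeated multiplication:
P^1 =
  s_1: [3/16, 13/16]
  s_2: [5/16, 11/16]
P^2 =
  s_1: [37/128, 91/128]
  s_2: [35/128, 93/128]

(P^2)[s_2 -> s_1] = 35/128

Answer: 35/128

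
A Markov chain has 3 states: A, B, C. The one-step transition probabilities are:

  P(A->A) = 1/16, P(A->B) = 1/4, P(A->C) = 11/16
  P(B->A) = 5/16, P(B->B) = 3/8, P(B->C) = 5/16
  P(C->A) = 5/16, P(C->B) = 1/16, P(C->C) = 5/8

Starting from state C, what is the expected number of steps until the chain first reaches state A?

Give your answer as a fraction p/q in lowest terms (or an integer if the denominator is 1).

Let h_i = expected steps to first reach A from state i.
Boundary: h_A = 0.
First-step equations for the other states:
  h_B = 1 + 5/16*h_A + 3/8*h_B + 5/16*h_C
  h_C = 1 + 5/16*h_A + 1/16*h_B + 5/8*h_C

Substituting h_A = 0 and rearranging gives the linear system (I - Q) h = 1:
  [5/8, -5/16] . (h_B, h_C) = 1
  [-1/16, 3/8] . (h_B, h_C) = 1

Solving yields:
  h_B = 16/5
  h_C = 16/5

Starting state is C, so the expected hitting time is h_C = 16/5.

Answer: 16/5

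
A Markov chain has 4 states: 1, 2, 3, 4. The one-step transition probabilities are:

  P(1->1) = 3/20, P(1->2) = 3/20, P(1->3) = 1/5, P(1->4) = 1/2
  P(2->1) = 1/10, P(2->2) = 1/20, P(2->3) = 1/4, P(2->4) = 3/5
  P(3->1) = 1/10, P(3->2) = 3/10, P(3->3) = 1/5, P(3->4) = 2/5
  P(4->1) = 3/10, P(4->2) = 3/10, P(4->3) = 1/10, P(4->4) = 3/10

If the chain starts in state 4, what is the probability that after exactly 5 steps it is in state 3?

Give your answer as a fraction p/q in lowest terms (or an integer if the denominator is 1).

Computing P^5 by repeated multiplication:
P^1 =
  1: [3/20, 3/20, 1/5, 1/2]
  2: [1/10, 1/20, 1/4, 3/5]
  3: [1/10, 3/10, 1/5, 2/5]
  4: [3/10, 3/10, 1/10, 3/10]
P^2 =
  1: [83/400, 6/25, 63/400, 79/200]
  2: [9/40, 109/400, 57/400, 9/25]
  3: [37/200, 21/100, 7/40, 43/100]
  4: [7/40, 9/50, 37/200, 23/50]
P^3 =
  1: [303/1600, 1671/8000, 69/400, 1717/4000]
  2: [733/4000, 317/1600, 1421/8000, 441/1000]
  3: [781/4000, 879/4000, 67/400, 167/400]
  4: [803/4000, 183/800, 163/1000, 163/400]
P^4 =
  1: [31251/160000, 351/1600, 26803/160000, 33423/80000]
  2: [15789/80000, 35677/160000, 26529/160000, 8277/20000]
  3: [15461/80000, 8631/40000, 13539/80000, 16869/40000]
  4: [15323/80000, 2127/10000, 2731/16000, 17003/40000]
P^5 =
  1: [123727/640000, 690747/3200000, 16919/100000, 134921/320000]
  2: [308221/1600000, 686881/3200000, 108649/640000, 169179/400000]
  3: [310413/1600000, 347307/1600000, 134893/800000, 336247/800000]
  4: [311347/1600000, 348951/1600000, 67251/400000, 335349/800000]

(P^5)[4 -> 3] = 67251/400000

Answer: 67251/400000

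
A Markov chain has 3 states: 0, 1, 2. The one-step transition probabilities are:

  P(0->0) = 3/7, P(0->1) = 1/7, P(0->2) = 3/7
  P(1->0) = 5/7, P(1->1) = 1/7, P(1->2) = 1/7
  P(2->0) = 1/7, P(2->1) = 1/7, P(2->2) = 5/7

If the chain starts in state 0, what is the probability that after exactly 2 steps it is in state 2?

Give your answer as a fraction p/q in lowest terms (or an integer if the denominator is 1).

Answer: 25/49

Derivation:
Computing P^2 by repeated multiplication:
P^1 =
  0: [3/7, 1/7, 3/7]
  1: [5/7, 1/7, 1/7]
  2: [1/7, 1/7, 5/7]
P^2 =
  0: [17/49, 1/7, 25/49]
  1: [3/7, 1/7, 3/7]
  2: [13/49, 1/7, 29/49]

(P^2)[0 -> 2] = 25/49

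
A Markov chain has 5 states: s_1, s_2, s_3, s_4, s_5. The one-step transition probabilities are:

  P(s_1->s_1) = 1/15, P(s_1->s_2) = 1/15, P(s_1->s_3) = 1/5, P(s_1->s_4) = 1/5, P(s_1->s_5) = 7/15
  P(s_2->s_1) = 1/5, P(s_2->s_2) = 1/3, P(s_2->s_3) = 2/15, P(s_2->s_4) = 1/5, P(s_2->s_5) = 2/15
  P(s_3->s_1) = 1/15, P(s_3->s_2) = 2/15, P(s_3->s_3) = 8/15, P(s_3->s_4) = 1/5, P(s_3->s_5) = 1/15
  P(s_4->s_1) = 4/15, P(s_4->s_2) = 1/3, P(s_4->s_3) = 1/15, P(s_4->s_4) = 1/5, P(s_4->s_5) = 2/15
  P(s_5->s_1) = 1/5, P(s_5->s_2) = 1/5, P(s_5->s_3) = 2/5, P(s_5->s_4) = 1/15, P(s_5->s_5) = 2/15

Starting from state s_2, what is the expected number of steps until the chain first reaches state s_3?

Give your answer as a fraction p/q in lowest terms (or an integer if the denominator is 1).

Answer: 19175/3573

Derivation:
Let h_i = expected steps to first reach s_3 from state i.
Boundary: h_s_3 = 0.
First-step equations for the other states:
  h_s_1 = 1 + 1/15*h_s_1 + 1/15*h_s_2 + 1/5*h_s_3 + 1/5*h_s_4 + 7/15*h_s_5
  h_s_2 = 1 + 1/5*h_s_1 + 1/3*h_s_2 + 2/15*h_s_3 + 1/5*h_s_4 + 2/15*h_s_5
  h_s_4 = 1 + 4/15*h_s_1 + 1/3*h_s_2 + 1/15*h_s_3 + 1/5*h_s_4 + 2/15*h_s_5
  h_s_5 = 1 + 1/5*h_s_1 + 1/5*h_s_2 + 2/5*h_s_3 + 1/15*h_s_4 + 2/15*h_s_5

Substituting h_s_3 = 0 and rearranging gives the linear system (I - Q) h = 1:
  [14/15, -1/15, -1/5, -7/15] . (h_s_1, h_s_2, h_s_4, h_s_5) = 1
  [-1/5, 2/3, -1/5, -2/15] . (h_s_1, h_s_2, h_s_4, h_s_5) = 1
  [-4/15, -1/3, 4/5, -2/15] . (h_s_1, h_s_2, h_s_4, h_s_5) = 1
  [-1/5, -1/5, -1/15, 13/15] . (h_s_1, h_s_2, h_s_4, h_s_5) = 1

Solving yields:
  h_s_1 = 5500/1191
  h_s_2 = 19175/3573
  h_s_4 = 20275/3573
  h_s_5 = 13915/3573

Starting state is s_2, so the expected hitting time is h_s_2 = 19175/3573.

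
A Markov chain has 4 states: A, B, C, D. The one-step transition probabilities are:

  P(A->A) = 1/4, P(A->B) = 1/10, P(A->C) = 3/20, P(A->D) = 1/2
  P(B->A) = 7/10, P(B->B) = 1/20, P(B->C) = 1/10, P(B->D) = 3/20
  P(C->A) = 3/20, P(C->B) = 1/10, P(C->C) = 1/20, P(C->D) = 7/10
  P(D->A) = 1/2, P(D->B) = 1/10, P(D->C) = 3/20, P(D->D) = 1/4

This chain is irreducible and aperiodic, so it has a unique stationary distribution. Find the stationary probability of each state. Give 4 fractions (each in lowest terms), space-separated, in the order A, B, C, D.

The stationary distribution satisfies pi = pi * P, i.e.:
  pi_A = 1/4*pi_A + 7/10*pi_B + 3/20*pi_C + 1/2*pi_D
  pi_B = 1/10*pi_A + 1/20*pi_B + 1/10*pi_C + 1/10*pi_D
  pi_C = 3/20*pi_A + 1/10*pi_B + 1/20*pi_C + 3/20*pi_D
  pi_D = 1/2*pi_A + 3/20*pi_B + 7/10*pi_C + 1/4*pi_D
with normalization: pi_A + pi_B + pi_C + pi_D = 1.

Using the first 3 balance equations plus normalization, the linear system A*pi = b is:
  [-3/4, 7/10, 3/20, 1/2] . pi = 0
  [1/10, -19/20, 1/10, 1/10] . pi = 0
  [3/20, 1/10, -19/20, 3/20] . pi = 0
  [1, 1, 1, 1] . pi = 1

Solving yields:
  pi_A = 4369/11550
  pi_B = 2/21
  pi_C = 61/462
  pi_D = 2278/5775

Verification (pi * P):
  4369/11550*1/4 + 2/21*7/10 + 61/462*3/20 + 2278/5775*1/2 = 4369/11550 = pi_A  (ok)
  4369/11550*1/10 + 2/21*1/20 + 61/462*1/10 + 2278/5775*1/10 = 2/21 = pi_B  (ok)
  4369/11550*3/20 + 2/21*1/10 + 61/462*1/20 + 2278/5775*3/20 = 61/462 = pi_C  (ok)
  4369/11550*1/2 + 2/21*3/20 + 61/462*7/10 + 2278/5775*1/4 = 2278/5775 = pi_D  (ok)

Answer: 4369/11550 2/21 61/462 2278/5775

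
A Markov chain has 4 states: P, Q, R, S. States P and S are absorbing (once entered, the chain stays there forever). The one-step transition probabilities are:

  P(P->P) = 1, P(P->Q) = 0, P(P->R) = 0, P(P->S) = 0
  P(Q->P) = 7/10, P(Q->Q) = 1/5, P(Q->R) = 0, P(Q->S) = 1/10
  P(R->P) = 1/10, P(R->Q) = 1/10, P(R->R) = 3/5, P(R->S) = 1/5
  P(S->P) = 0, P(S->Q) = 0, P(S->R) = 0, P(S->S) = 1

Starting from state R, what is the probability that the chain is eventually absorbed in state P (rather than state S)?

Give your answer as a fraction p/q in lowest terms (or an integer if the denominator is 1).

Let a_i = P(absorbed in P | start in state i).
Boundary conditions: a_P = 1, a_S = 0.
For each transient state i, a_i = sum_j P(i->j) * a_j:
  a_Q = 7/10*a_P + 1/5*a_Q + 0*a_R + 1/10*a_S
  a_R = 1/10*a_P + 1/10*a_Q + 3/5*a_R + 1/5*a_S

Substituting a_P = 1 and a_S = 0, rearrange to (I - Q) a = r where r[i] = P(i -> P):
  [4/5, 0] . (a_Q, a_R) = 7/10
  [-1/10, 2/5] . (a_Q, a_R) = 1/10

Solving yields:
  a_Q = 7/8
  a_R = 15/32

Starting state is R, so the absorption probability is a_R = 15/32.

Answer: 15/32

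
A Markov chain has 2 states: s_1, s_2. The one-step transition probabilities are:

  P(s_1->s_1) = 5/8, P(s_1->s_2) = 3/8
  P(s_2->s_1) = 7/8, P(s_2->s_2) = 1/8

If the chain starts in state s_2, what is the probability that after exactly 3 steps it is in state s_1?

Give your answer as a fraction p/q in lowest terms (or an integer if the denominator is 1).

Answer: 91/128

Derivation:
Computing P^3 by repeated multiplication:
P^1 =
  s_1: [5/8, 3/8]
  s_2: [7/8, 1/8]
P^2 =
  s_1: [23/32, 9/32]
  s_2: [21/32, 11/32]
P^3 =
  s_1: [89/128, 39/128]
  s_2: [91/128, 37/128]

(P^3)[s_2 -> s_1] = 91/128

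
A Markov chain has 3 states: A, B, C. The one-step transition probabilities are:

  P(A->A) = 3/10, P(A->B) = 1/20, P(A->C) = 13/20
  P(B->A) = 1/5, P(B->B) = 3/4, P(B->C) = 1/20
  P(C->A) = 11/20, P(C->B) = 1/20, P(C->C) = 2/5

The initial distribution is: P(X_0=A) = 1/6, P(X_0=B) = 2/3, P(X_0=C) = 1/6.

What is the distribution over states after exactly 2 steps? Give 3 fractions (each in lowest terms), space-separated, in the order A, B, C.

Answer: 721/2400 247/600 691/2400

Derivation:
Propagating the distribution step by step (d_{t+1} = d_t * P):
d_0 = (A=1/6, B=2/3, C=1/6)
  d_1[A] = 1/6*3/10 + 2/3*1/5 + 1/6*11/20 = 11/40
  d_1[B] = 1/6*1/20 + 2/3*3/4 + 1/6*1/20 = 31/60
  d_1[C] = 1/6*13/20 + 2/3*1/20 + 1/6*2/5 = 5/24
d_1 = (A=11/40, B=31/60, C=5/24)
  d_2[A] = 11/40*3/10 + 31/60*1/5 + 5/24*11/20 = 721/2400
  d_2[B] = 11/40*1/20 + 31/60*3/4 + 5/24*1/20 = 247/600
  d_2[C] = 11/40*13/20 + 31/60*1/20 + 5/24*2/5 = 691/2400
d_2 = (A=721/2400, B=247/600, C=691/2400)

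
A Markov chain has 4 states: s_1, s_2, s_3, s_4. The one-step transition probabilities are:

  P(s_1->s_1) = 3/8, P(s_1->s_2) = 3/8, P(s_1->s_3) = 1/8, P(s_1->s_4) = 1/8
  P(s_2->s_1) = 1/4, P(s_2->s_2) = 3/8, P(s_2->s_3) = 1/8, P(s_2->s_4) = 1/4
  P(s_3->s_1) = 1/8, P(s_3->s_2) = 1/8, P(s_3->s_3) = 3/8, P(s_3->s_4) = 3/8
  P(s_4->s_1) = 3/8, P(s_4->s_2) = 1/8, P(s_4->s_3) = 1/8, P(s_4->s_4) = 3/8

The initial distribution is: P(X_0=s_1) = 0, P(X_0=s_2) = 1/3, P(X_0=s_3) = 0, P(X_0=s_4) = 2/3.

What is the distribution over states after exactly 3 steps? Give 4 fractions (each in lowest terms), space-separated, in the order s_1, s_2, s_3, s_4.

Answer: 233/768 69/256 21/128 101/384

Derivation:
Propagating the distribution step by step (d_{t+1} = d_t * P):
d_0 = (s_1=0, s_2=1/3, s_3=0, s_4=2/3)
  d_1[s_1] = 0*3/8 + 1/3*1/4 + 0*1/8 + 2/3*3/8 = 1/3
  d_1[s_2] = 0*3/8 + 1/3*3/8 + 0*1/8 + 2/3*1/8 = 5/24
  d_1[s_3] = 0*1/8 + 1/3*1/8 + 0*3/8 + 2/3*1/8 = 1/8
  d_1[s_4] = 0*1/8 + 1/3*1/4 + 0*3/8 + 2/3*3/8 = 1/3
d_1 = (s_1=1/3, s_2=5/24, s_3=1/8, s_4=1/3)
  d_2[s_1] = 1/3*3/8 + 5/24*1/4 + 1/8*1/8 + 1/3*3/8 = 61/192
  d_2[s_2] = 1/3*3/8 + 5/24*3/8 + 1/8*1/8 + 1/3*1/8 = 25/96
  d_2[s_3] = 1/3*1/8 + 5/24*1/8 + 1/8*3/8 + 1/3*1/8 = 5/32
  d_2[s_4] = 1/3*1/8 + 5/24*1/4 + 1/8*3/8 + 1/3*3/8 = 17/64
d_2 = (s_1=61/192, s_2=25/96, s_3=5/32, s_4=17/64)
  d_3[s_1] = 61/192*3/8 + 25/96*1/4 + 5/32*1/8 + 17/64*3/8 = 233/768
  d_3[s_2] = 61/192*3/8 + 25/96*3/8 + 5/32*1/8 + 17/64*1/8 = 69/256
  d_3[s_3] = 61/192*1/8 + 25/96*1/8 + 5/32*3/8 + 17/64*1/8 = 21/128
  d_3[s_4] = 61/192*1/8 + 25/96*1/4 + 5/32*3/8 + 17/64*3/8 = 101/384
d_3 = (s_1=233/768, s_2=69/256, s_3=21/128, s_4=101/384)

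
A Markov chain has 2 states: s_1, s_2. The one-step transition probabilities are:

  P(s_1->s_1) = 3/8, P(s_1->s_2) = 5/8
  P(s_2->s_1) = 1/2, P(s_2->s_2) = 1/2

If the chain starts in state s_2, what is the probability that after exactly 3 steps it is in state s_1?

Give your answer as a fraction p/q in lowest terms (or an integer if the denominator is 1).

Answer: 57/128

Derivation:
Computing P^3 by repeated multiplication:
P^1 =
  s_1: [3/8, 5/8]
  s_2: [1/2, 1/2]
P^2 =
  s_1: [29/64, 35/64]
  s_2: [7/16, 9/16]
P^3 =
  s_1: [227/512, 285/512]
  s_2: [57/128, 71/128]

(P^3)[s_2 -> s_1] = 57/128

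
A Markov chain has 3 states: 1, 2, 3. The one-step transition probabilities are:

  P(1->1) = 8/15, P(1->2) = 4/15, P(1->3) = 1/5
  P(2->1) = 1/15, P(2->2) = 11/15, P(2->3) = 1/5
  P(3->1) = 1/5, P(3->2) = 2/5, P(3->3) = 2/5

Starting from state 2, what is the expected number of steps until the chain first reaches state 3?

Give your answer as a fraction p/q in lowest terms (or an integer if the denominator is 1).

Answer: 5

Derivation:
Let h_i = expected steps to first reach 3 from state i.
Boundary: h_3 = 0.
First-step equations for the other states:
  h_1 = 1 + 8/15*h_1 + 4/15*h_2 + 1/5*h_3
  h_2 = 1 + 1/15*h_1 + 11/15*h_2 + 1/5*h_3

Substituting h_3 = 0 and rearranging gives the linear system (I - Q) h = 1:
  [7/15, -4/15] . (h_1, h_2) = 1
  [-1/15, 4/15] . (h_1, h_2) = 1

Solving yields:
  h_1 = 5
  h_2 = 5

Starting state is 2, so the expected hitting time is h_2 = 5.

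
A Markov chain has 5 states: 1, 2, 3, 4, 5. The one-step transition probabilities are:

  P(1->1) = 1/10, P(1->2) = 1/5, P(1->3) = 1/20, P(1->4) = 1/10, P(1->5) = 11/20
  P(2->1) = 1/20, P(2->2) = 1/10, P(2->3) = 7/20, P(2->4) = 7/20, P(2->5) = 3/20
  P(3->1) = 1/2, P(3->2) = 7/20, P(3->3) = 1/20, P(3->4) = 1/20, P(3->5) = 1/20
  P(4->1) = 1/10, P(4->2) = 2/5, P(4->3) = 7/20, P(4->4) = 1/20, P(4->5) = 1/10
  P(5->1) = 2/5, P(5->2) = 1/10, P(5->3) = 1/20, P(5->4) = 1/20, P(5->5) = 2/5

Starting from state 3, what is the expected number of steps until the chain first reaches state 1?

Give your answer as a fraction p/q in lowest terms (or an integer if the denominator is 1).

Answer: 66520/21237

Derivation:
Let h_i = expected steps to first reach 1 from state i.
Boundary: h_1 = 0.
First-step equations for the other states:
  h_2 = 1 + 1/20*h_1 + 1/10*h_2 + 7/20*h_3 + 7/20*h_4 + 3/20*h_5
  h_3 = 1 + 1/2*h_1 + 7/20*h_2 + 1/20*h_3 + 1/20*h_4 + 1/20*h_5
  h_4 = 1 + 1/10*h_1 + 2/5*h_2 + 7/20*h_3 + 1/20*h_4 + 1/10*h_5
  h_5 = 1 + 2/5*h_1 + 1/10*h_2 + 1/20*h_3 + 1/20*h_4 + 2/5*h_5

Substituting h_1 = 0 and rearranging gives the linear system (I - Q) h = 1:
  [9/10, -7/20, -7/20, -3/20] . (h_2, h_3, h_4, h_5) = 1
  [-7/20, 19/20, -1/20, -1/20] . (h_2, h_3, h_4, h_5) = 1
  [-2/5, -7/20, 19/20, -1/10] . (h_2, h_3, h_4, h_5) = 1
  [-1/10, -1/20, -1/20, 3/5] . (h_2, h_3, h_4, h_5) = 1

Solving yields:
  h_2 = 32360/7079
  h_3 = 66520/21237
  h_4 = 94580/21237
  h_5 = 65000/21237

Starting state is 3, so the expected hitting time is h_3 = 66520/21237.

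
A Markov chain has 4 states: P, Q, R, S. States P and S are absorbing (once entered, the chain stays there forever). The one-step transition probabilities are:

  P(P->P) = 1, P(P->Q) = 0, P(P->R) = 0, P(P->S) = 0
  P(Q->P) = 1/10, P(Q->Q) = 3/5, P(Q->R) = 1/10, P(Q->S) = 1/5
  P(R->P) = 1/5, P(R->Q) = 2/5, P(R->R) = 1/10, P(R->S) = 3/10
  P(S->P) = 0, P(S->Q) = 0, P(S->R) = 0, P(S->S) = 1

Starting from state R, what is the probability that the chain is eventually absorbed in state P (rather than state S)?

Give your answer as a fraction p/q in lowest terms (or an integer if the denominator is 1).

Answer: 3/8

Derivation:
Let a_i = P(absorbed in P | start in state i).
Boundary conditions: a_P = 1, a_S = 0.
For each transient state i, a_i = sum_j P(i->j) * a_j:
  a_Q = 1/10*a_P + 3/5*a_Q + 1/10*a_R + 1/5*a_S
  a_R = 1/5*a_P + 2/5*a_Q + 1/10*a_R + 3/10*a_S

Substituting a_P = 1 and a_S = 0, rearrange to (I - Q) a = r where r[i] = P(i -> P):
  [2/5, -1/10] . (a_Q, a_R) = 1/10
  [-2/5, 9/10] . (a_Q, a_R) = 1/5

Solving yields:
  a_Q = 11/32
  a_R = 3/8

Starting state is R, so the absorption probability is a_R = 3/8.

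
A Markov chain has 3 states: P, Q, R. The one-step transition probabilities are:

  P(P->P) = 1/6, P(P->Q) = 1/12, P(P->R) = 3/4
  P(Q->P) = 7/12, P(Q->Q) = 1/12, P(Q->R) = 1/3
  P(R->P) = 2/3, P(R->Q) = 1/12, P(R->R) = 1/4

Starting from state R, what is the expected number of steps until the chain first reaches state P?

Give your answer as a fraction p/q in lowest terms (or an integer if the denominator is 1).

Answer: 144/95

Derivation:
Let h_i = expected steps to first reach P from state i.
Boundary: h_P = 0.
First-step equations for the other states:
  h_Q = 1 + 7/12*h_P + 1/12*h_Q + 1/3*h_R
  h_R = 1 + 2/3*h_P + 1/12*h_Q + 1/4*h_R

Substituting h_P = 0 and rearranging gives the linear system (I - Q) h = 1:
  [11/12, -1/3] . (h_Q, h_R) = 1
  [-1/12, 3/4] . (h_Q, h_R) = 1

Solving yields:
  h_Q = 156/95
  h_R = 144/95

Starting state is R, so the expected hitting time is h_R = 144/95.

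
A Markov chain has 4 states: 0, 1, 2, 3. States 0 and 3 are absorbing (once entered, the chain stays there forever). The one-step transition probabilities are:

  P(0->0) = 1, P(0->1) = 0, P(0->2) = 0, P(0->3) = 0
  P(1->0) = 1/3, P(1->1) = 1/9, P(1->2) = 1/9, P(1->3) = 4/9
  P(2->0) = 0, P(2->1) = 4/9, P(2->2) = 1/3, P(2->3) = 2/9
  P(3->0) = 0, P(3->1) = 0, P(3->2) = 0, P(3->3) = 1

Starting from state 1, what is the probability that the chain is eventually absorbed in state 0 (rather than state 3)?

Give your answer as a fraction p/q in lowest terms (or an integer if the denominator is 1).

Let a_i = P(absorbed in 0 | start in state i).
Boundary conditions: a_0 = 1, a_3 = 0.
For each transient state i, a_i = sum_j P(i->j) * a_j:
  a_1 = 1/3*a_0 + 1/9*a_1 + 1/9*a_2 + 4/9*a_3
  a_2 = 0*a_0 + 4/9*a_1 + 1/3*a_2 + 2/9*a_3

Substituting a_0 = 1 and a_3 = 0, rearrange to (I - Q) a = r where r[i] = P(i -> 0):
  [8/9, -1/9] . (a_1, a_2) = 1/3
  [-4/9, 2/3] . (a_1, a_2) = 0

Solving yields:
  a_1 = 9/22
  a_2 = 3/11

Starting state is 1, so the absorption probability is a_1 = 9/22.

Answer: 9/22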